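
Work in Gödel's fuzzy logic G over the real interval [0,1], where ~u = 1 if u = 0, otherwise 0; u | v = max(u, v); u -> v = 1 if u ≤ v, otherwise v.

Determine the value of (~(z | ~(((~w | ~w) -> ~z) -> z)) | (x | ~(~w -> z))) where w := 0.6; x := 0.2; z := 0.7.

~w: Gödel ¬ of 0.6 = 0 (operand ≠ 0)
~w: Gödel ¬ of 0.6 = 0 (operand ≠ 0)
(~w | ~w) = max(0, 0) = 0
~z: Gödel ¬ of 0.7 = 0 (operand ≠ 0)
((~w | ~w) -> ~z): 0 ≤ 0, so result = 1
(((~w | ~w) -> ~z) -> z): 1 > 0.7, so result = 0.7
~(((~w | ~w) -> ~z) -> z): Gödel ¬ of 0.7 = 0 (operand ≠ 0)
(z | ~(((~w | ~w) -> ~z) -> z)) = max(0.7, 0) = 0.7
~(z | ~(((~w | ~w) -> ~z) -> z)): Gödel ¬ of 0.7 = 0 (operand ≠ 0)
~w: Gödel ¬ of 0.6 = 0 (operand ≠ 0)
(~w -> z): 0 ≤ 0.7, so result = 1
~(~w -> z): Gödel ¬ of 1 = 0 (operand ≠ 0)
(x | ~(~w -> z)) = max(0.2, 0) = 0.2
(~(z | ~(((~w | ~w) -> ~z) -> z)) | (x | ~(~w -> z))) = max(0, 0.2) = 0.2

0.20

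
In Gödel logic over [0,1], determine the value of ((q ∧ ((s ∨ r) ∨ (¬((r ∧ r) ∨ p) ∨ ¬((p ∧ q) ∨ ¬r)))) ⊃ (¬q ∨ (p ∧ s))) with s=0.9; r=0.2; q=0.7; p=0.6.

(s ∨ r) = max(0.9, 0.2) = 0.9
(r ∧ r) = min(0.2, 0.2) = 0.2
((r ∧ r) ∨ p) = max(0.2, 0.6) = 0.6
¬((r ∧ r) ∨ p): Gödel ¬ of 0.6 = 0 (operand ≠ 0)
(p ∧ q) = min(0.6, 0.7) = 0.6
¬r: Gödel ¬ of 0.2 = 0 (operand ≠ 0)
((p ∧ q) ∨ ¬r) = max(0.6, 0) = 0.6
¬((p ∧ q) ∨ ¬r): Gödel ¬ of 0.6 = 0 (operand ≠ 0)
(¬((r ∧ r) ∨ p) ∨ ¬((p ∧ q) ∨ ¬r)) = max(0, 0) = 0
((s ∨ r) ∨ (¬((r ∧ r) ∨ p) ∨ ¬((p ∧ q) ∨ ¬r))) = max(0.9, 0) = 0.9
(q ∧ ((s ∨ r) ∨ (¬((r ∧ r) ∨ p) ∨ ¬((p ∧ q) ∨ ¬r)))) = min(0.7, 0.9) = 0.7
¬q: Gödel ¬ of 0.7 = 0 (operand ≠ 0)
(p ∧ s) = min(0.6, 0.9) = 0.6
(¬q ∨ (p ∧ s)) = max(0, 0.6) = 0.6
((q ∧ ((s ∨ r) ∨ (¬((r ∧ r) ∨ p) ∨ ¬((p ∧ q) ∨ ¬r)))) ⊃ (¬q ∨ (p ∧ s))): 0.7 > 0.6, so result = 0.6

0.60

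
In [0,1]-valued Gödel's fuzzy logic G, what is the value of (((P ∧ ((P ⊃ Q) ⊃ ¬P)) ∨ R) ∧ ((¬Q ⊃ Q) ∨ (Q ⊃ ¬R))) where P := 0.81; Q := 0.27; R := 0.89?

0.89

(P ⊃ Q): 0.81 > 0.27, so result = 0.27
¬P: Gödel ¬ of 0.81 = 0 (operand ≠ 0)
((P ⊃ Q) ⊃ ¬P): 0.27 > 0, so result = 0
(P ∧ ((P ⊃ Q) ⊃ ¬P)) = min(0.81, 0) = 0
((P ∧ ((P ⊃ Q) ⊃ ¬P)) ∨ R) = max(0, 0.89) = 0.89
¬Q: Gödel ¬ of 0.27 = 0 (operand ≠ 0)
(¬Q ⊃ Q): 0 ≤ 0.27, so result = 1
¬R: Gödel ¬ of 0.89 = 0 (operand ≠ 0)
(Q ⊃ ¬R): 0.27 > 0, so result = 0
((¬Q ⊃ Q) ∨ (Q ⊃ ¬R)) = max(1, 0) = 1
(((P ∧ ((P ⊃ Q) ⊃ ¬P)) ∨ R) ∧ ((¬Q ⊃ Q) ∨ (Q ⊃ ¬R))) = min(0.89, 1) = 0.89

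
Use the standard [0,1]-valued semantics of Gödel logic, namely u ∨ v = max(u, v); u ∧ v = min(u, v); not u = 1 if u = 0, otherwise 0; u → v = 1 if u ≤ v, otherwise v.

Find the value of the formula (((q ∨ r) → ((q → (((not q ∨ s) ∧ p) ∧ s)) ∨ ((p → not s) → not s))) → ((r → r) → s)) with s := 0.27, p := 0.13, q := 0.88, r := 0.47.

(q ∨ r) = max(0.88, 0.47) = 0.88
not q: Gödel ¬ of 0.88 = 0 (operand ≠ 0)
(not q ∨ s) = max(0, 0.27) = 0.27
((not q ∨ s) ∧ p) = min(0.27, 0.13) = 0.13
(((not q ∨ s) ∧ p) ∧ s) = min(0.13, 0.27) = 0.13
(q → (((not q ∨ s) ∧ p) ∧ s)): 0.88 > 0.13, so result = 0.13
not s: Gödel ¬ of 0.27 = 0 (operand ≠ 0)
(p → not s): 0.13 > 0, so result = 0
not s: Gödel ¬ of 0.27 = 0 (operand ≠ 0)
((p → not s) → not s): 0 ≤ 0, so result = 1
((q → (((not q ∨ s) ∧ p) ∧ s)) ∨ ((p → not s) → not s)) = max(0.13, 1) = 1
((q ∨ r) → ((q → (((not q ∨ s) ∧ p) ∧ s)) ∨ ((p → not s) → not s))): 0.88 ≤ 1, so result = 1
(r → r): 0.47 ≤ 0.47, so result = 1
((r → r) → s): 1 > 0.27, so result = 0.27
(((q ∨ r) → ((q → (((not q ∨ s) ∧ p) ∧ s)) ∨ ((p → not s) → not s))) → ((r → r) → s)): 1 > 0.27, so result = 0.27

0.27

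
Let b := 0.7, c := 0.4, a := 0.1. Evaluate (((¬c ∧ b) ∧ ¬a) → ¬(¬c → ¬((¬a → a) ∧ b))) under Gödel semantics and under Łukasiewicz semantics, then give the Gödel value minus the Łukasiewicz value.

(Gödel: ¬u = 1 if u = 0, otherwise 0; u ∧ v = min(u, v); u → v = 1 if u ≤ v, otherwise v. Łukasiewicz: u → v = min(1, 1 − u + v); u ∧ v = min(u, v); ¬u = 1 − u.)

Gödel evaluation:
  ¬c: Gödel ¬ of 0.4 = 0 (operand ≠ 0)
  (¬c ∧ b) = min(0, 0.7) = 0
  ¬a: Gödel ¬ of 0.1 = 0 (operand ≠ 0)
  ((¬c ∧ b) ∧ ¬a) = min(0, 0) = 0
  ¬c: Gödel ¬ of 0.4 = 0 (operand ≠ 0)
  ¬a: Gödel ¬ of 0.1 = 0 (operand ≠ 0)
  (¬a → a): 0 ≤ 0.1, so result = 1
  ((¬a → a) ∧ b) = min(1, 0.7) = 0.7
  ¬((¬a → a) ∧ b): Gödel ¬ of 0.7 = 0 (operand ≠ 0)
  (¬c → ¬((¬a → a) ∧ b)): 0 ≤ 0, so result = 1
  ¬(¬c → ¬((¬a → a) ∧ b)): Gödel ¬ of 1 = 0 (operand ≠ 0)
  (((¬c ∧ b) ∧ ¬a) → ¬(¬c → ¬((¬a → a) ∧ b))): 0 ≤ 0, so result = 1
  Gödel value = 1
Łukasiewicz evaluation:
  ¬c: Łukasiewicz ¬ gives 1 − 0.4 = 0.6
  (¬c ∧ b) = min(0.6, 0.7) = 0.6
  ¬a: Łukasiewicz ¬ gives 1 − 0.1 = 0.9
  ((¬c ∧ b) ∧ ¬a) = min(0.6, 0.9) = 0.6
  ¬c: Łukasiewicz ¬ gives 1 − 0.4 = 0.6
  ¬a: Łukasiewicz ¬ gives 1 − 0.1 = 0.9
  (¬a → a): min(1, 1 − 0.9 + 0.1) = 0.2
  ((¬a → a) ∧ b) = min(0.2, 0.7) = 0.2
  ¬((¬a → a) ∧ b): Łukasiewicz ¬ gives 1 − 0.2 = 0.8
  (¬c → ¬((¬a → a) ∧ b)): min(1, 1 − 0.6 + 0.8) = 1
  ¬(¬c → ¬((¬a → a) ∧ b)): Łukasiewicz ¬ gives 1 − 1 = 0
  (((¬c ∧ b) ∧ ¬a) → ¬(¬c → ¬((¬a → a) ∧ b))): min(1, 1 − 0.6 + 0) = 0.4
  Łukasiewicz value = 0.4
Difference: 1 − 0.4 = 0.60

0.60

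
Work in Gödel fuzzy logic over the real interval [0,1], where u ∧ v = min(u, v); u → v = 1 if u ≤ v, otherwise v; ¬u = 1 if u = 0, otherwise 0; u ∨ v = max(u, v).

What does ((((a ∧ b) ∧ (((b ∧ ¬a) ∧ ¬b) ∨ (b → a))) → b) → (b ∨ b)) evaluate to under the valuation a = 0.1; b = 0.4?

(a ∧ b) = min(0.1, 0.4) = 0.1
¬a: Gödel ¬ of 0.1 = 0 (operand ≠ 0)
(b ∧ ¬a) = min(0.4, 0) = 0
¬b: Gödel ¬ of 0.4 = 0 (operand ≠ 0)
((b ∧ ¬a) ∧ ¬b) = min(0, 0) = 0
(b → a): 0.4 > 0.1, so result = 0.1
(((b ∧ ¬a) ∧ ¬b) ∨ (b → a)) = max(0, 0.1) = 0.1
((a ∧ b) ∧ (((b ∧ ¬a) ∧ ¬b) ∨ (b → a))) = min(0.1, 0.1) = 0.1
(((a ∧ b) ∧ (((b ∧ ¬a) ∧ ¬b) ∨ (b → a))) → b): 0.1 ≤ 0.4, so result = 1
(b ∨ b) = max(0.4, 0.4) = 0.4
((((a ∧ b) ∧ (((b ∧ ¬a) ∧ ¬b) ∨ (b → a))) → b) → (b ∨ b)): 1 > 0.4, so result = 0.4

0.40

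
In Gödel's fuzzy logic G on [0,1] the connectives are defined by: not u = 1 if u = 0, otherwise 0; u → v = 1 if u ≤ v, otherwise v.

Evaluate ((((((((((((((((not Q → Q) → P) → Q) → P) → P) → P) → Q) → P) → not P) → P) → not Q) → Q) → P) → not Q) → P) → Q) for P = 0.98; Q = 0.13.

not Q: Gödel ¬ of 0.13 = 0 (operand ≠ 0)
(not Q → Q): 0 ≤ 0.13, so result = 1
((not Q → Q) → P): 1 > 0.98, so result = 0.98
(((not Q → Q) → P) → Q): 0.98 > 0.13, so result = 0.13
((((not Q → Q) → P) → Q) → P): 0.13 ≤ 0.98, so result = 1
(((((not Q → Q) → P) → Q) → P) → P): 1 > 0.98, so result = 0.98
((((((not Q → Q) → P) → Q) → P) → P) → P): 0.98 ≤ 0.98, so result = 1
(((((((not Q → Q) → P) → Q) → P) → P) → P) → Q): 1 > 0.13, so result = 0.13
((((((((not Q → Q) → P) → Q) → P) → P) → P) → Q) → P): 0.13 ≤ 0.98, so result = 1
not P: Gödel ¬ of 0.98 = 0 (operand ≠ 0)
(((((((((not Q → Q) → P) → Q) → P) → P) → P) → Q) → P) → not P): 1 > 0, so result = 0
((((((((((not Q → Q) → P) → Q) → P) → P) → P) → Q) → P) → not P) → P): 0 ≤ 0.98, so result = 1
not Q: Gödel ¬ of 0.13 = 0 (operand ≠ 0)
(((((((((((not Q → Q) → P) → Q) → P) → P) → P) → Q) → P) → not P) → P) → not Q): 1 > 0, so result = 0
((((((((((((not Q → Q) → P) → Q) → P) → P) → P) → Q) → P) → not P) → P) → not Q) → Q): 0 ≤ 0.13, so result = 1
(((((((((((((not Q → Q) → P) → Q) → P) → P) → P) → Q) → P) → not P) → P) → not Q) → Q) → P): 1 > 0.98, so result = 0.98
not Q: Gödel ¬ of 0.13 = 0 (operand ≠ 0)
((((((((((((((not Q → Q) → P) → Q) → P) → P) → P) → Q) → P) → not P) → P) → not Q) → Q) → P) → not Q): 0.98 > 0, so result = 0
(((((((((((((((not Q → Q) → P) → Q) → P) → P) → P) → Q) → P) → not P) → P) → not Q) → Q) → P) → not Q) → P): 0 ≤ 0.98, so result = 1
((((((((((((((((not Q → Q) → P) → Q) → P) → P) → P) → Q) → P) → not P) → P) → not Q) → Q) → P) → not Q) → P) → Q): 1 > 0.13, so result = 0.13

0.13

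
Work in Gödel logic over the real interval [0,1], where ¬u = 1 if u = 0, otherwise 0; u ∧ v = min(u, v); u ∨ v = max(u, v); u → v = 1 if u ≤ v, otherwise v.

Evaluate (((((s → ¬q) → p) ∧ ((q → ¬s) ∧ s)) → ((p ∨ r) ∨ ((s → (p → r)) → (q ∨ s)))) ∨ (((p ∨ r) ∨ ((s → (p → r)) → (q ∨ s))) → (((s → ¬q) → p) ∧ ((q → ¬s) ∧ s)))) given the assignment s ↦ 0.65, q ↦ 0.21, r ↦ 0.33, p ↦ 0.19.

¬q: Gödel ¬ of 0.21 = 0 (operand ≠ 0)
(s → ¬q): 0.65 > 0, so result = 0
((s → ¬q) → p): 0 ≤ 0.19, so result = 1
¬s: Gödel ¬ of 0.65 = 0 (operand ≠ 0)
(q → ¬s): 0.21 > 0, so result = 0
((q → ¬s) ∧ s) = min(0, 0.65) = 0
(((s → ¬q) → p) ∧ ((q → ¬s) ∧ s)) = min(1, 0) = 0
(p ∨ r) = max(0.19, 0.33) = 0.33
(p → r): 0.19 ≤ 0.33, so result = 1
(s → (p → r)): 0.65 ≤ 1, so result = 1
(q ∨ s) = max(0.21, 0.65) = 0.65
((s → (p → r)) → (q ∨ s)): 1 > 0.65, so result = 0.65
((p ∨ r) ∨ ((s → (p → r)) → (q ∨ s))) = max(0.33, 0.65) = 0.65
((((s → ¬q) → p) ∧ ((q → ¬s) ∧ s)) → ((p ∨ r) ∨ ((s → (p → r)) → (q ∨ s)))): 0 ≤ 0.65, so result = 1
(p ∨ r) = max(0.19, 0.33) = 0.33
(p → r): 0.19 ≤ 0.33, so result = 1
(s → (p → r)): 0.65 ≤ 1, so result = 1
(q ∨ s) = max(0.21, 0.65) = 0.65
((s → (p → r)) → (q ∨ s)): 1 > 0.65, so result = 0.65
((p ∨ r) ∨ ((s → (p → r)) → (q ∨ s))) = max(0.33, 0.65) = 0.65
¬q: Gödel ¬ of 0.21 = 0 (operand ≠ 0)
(s → ¬q): 0.65 > 0, so result = 0
((s → ¬q) → p): 0 ≤ 0.19, so result = 1
¬s: Gödel ¬ of 0.65 = 0 (operand ≠ 0)
(q → ¬s): 0.21 > 0, so result = 0
((q → ¬s) ∧ s) = min(0, 0.65) = 0
(((s → ¬q) → p) ∧ ((q → ¬s) ∧ s)) = min(1, 0) = 0
(((p ∨ r) ∨ ((s → (p → r)) → (q ∨ s))) → (((s → ¬q) → p) ∧ ((q → ¬s) ∧ s))): 0.65 > 0, so result = 0
(((((s → ¬q) → p) ∧ ((q → ¬s) ∧ s)) → ((p ∨ r) ∨ ((s → (p → r)) → (q ∨ s)))) ∨ (((p ∨ r) ∨ ((s → (p → r)) → (q ∨ s))) → (((s → ¬q) → p) ∧ ((q → ¬s) ∧ s)))) = max(1, 0) = 1

1.00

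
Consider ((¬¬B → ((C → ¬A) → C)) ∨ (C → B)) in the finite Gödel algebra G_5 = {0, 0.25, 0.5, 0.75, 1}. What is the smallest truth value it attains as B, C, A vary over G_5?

0.50

The minimum is attained at B = 0.25, C = 0.5, A = 0:
  ¬B: Gödel ¬ of 0.25 = 0 (operand ≠ 0)
  ¬¬B: Gödel ¬ of 0 = 1 (operand is 0)
  ¬A: Gödel ¬ of 0 = 1 (operand is 0)
  (C → ¬A): 0.5 ≤ 1, so result = 1
  ((C → ¬A) → C): 1 > 0.5, so result = 0.5
  (¬¬B → ((C → ¬A) → C)): 1 > 0.5, so result = 0.5
  (C → B): 0.5 > 0.25, so result = 0.25
  ((¬¬B → ((C → ¬A) → C)) ∨ (C → B)) = max(0.5, 0.25) = 0.5
Checking all 125 assignments confirms none give a value below 0.50.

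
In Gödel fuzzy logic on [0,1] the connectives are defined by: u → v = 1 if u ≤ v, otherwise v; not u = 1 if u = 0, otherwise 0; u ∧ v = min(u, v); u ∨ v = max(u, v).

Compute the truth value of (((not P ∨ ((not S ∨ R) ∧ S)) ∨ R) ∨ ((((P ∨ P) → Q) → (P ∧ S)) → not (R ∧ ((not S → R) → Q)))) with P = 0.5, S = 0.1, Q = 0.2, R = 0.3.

0.30

not P: Gödel ¬ of 0.5 = 0 (operand ≠ 0)
not S: Gödel ¬ of 0.1 = 0 (operand ≠ 0)
(not S ∨ R) = max(0, 0.3) = 0.3
((not S ∨ R) ∧ S) = min(0.3, 0.1) = 0.1
(not P ∨ ((not S ∨ R) ∧ S)) = max(0, 0.1) = 0.1
((not P ∨ ((not S ∨ R) ∧ S)) ∨ R) = max(0.1, 0.3) = 0.3
(P ∨ P) = max(0.5, 0.5) = 0.5
((P ∨ P) → Q): 0.5 > 0.2, so result = 0.2
(P ∧ S) = min(0.5, 0.1) = 0.1
(((P ∨ P) → Q) → (P ∧ S)): 0.2 > 0.1, so result = 0.1
not S: Gödel ¬ of 0.1 = 0 (operand ≠ 0)
(not S → R): 0 ≤ 0.3, so result = 1
((not S → R) → Q): 1 > 0.2, so result = 0.2
(R ∧ ((not S → R) → Q)) = min(0.3, 0.2) = 0.2
not (R ∧ ((not S → R) → Q)): Gödel ¬ of 0.2 = 0 (operand ≠ 0)
((((P ∨ P) → Q) → (P ∧ S)) → not (R ∧ ((not S → R) → Q))): 0.1 > 0, so result = 0
(((not P ∨ ((not S ∨ R) ∧ S)) ∨ R) ∨ ((((P ∨ P) → Q) → (P ∧ S)) → not (R ∧ ((not S → R) → Q)))) = max(0.3, 0) = 0.3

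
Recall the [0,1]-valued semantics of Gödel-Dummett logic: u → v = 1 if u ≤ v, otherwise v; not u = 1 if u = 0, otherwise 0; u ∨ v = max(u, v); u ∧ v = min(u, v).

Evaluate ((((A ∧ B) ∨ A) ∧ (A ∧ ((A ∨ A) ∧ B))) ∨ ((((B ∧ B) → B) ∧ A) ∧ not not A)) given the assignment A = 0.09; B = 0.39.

(A ∧ B) = min(0.09, 0.39) = 0.09
((A ∧ B) ∨ A) = max(0.09, 0.09) = 0.09
(A ∨ A) = max(0.09, 0.09) = 0.09
((A ∨ A) ∧ B) = min(0.09, 0.39) = 0.09
(A ∧ ((A ∨ A) ∧ B)) = min(0.09, 0.09) = 0.09
(((A ∧ B) ∨ A) ∧ (A ∧ ((A ∨ A) ∧ B))) = min(0.09, 0.09) = 0.09
(B ∧ B) = min(0.39, 0.39) = 0.39
((B ∧ B) → B): 0.39 ≤ 0.39, so result = 1
(((B ∧ B) → B) ∧ A) = min(1, 0.09) = 0.09
not A: Gödel ¬ of 0.09 = 0 (operand ≠ 0)
not not A: Gödel ¬ of 0 = 1 (operand is 0)
((((B ∧ B) → B) ∧ A) ∧ not not A) = min(0.09, 1) = 0.09
((((A ∧ B) ∨ A) ∧ (A ∧ ((A ∨ A) ∧ B))) ∨ ((((B ∧ B) → B) ∧ A) ∧ not not A)) = max(0.09, 0.09) = 0.09

0.09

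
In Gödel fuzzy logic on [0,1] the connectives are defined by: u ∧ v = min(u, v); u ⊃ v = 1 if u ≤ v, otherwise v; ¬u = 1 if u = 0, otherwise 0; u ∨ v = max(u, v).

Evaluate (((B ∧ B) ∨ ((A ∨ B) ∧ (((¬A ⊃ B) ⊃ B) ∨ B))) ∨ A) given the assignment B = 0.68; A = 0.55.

0.68

(B ∧ B) = min(0.68, 0.68) = 0.68
(A ∨ B) = max(0.55, 0.68) = 0.68
¬A: Gödel ¬ of 0.55 = 0 (operand ≠ 0)
(¬A ⊃ B): 0 ≤ 0.68, so result = 1
((¬A ⊃ B) ⊃ B): 1 > 0.68, so result = 0.68
(((¬A ⊃ B) ⊃ B) ∨ B) = max(0.68, 0.68) = 0.68
((A ∨ B) ∧ (((¬A ⊃ B) ⊃ B) ∨ B)) = min(0.68, 0.68) = 0.68
((B ∧ B) ∨ ((A ∨ B) ∧ (((¬A ⊃ B) ⊃ B) ∨ B))) = max(0.68, 0.68) = 0.68
(((B ∧ B) ∨ ((A ∨ B) ∧ (((¬A ⊃ B) ⊃ B) ∨ B))) ∨ A) = max(0.68, 0.55) = 0.68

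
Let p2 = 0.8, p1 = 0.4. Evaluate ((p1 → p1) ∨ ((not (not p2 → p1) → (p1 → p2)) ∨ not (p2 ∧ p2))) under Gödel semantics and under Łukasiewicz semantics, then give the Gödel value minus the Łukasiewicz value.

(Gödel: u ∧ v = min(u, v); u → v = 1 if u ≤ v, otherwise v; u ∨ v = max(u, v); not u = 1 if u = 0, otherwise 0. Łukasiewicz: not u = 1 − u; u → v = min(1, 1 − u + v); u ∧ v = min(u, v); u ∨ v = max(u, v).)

0.00

Gödel evaluation:
  (p1 → p1): 0.4 ≤ 0.4, so result = 1
  not p2: Gödel ¬ of 0.8 = 0 (operand ≠ 0)
  (not p2 → p1): 0 ≤ 0.4, so result = 1
  not (not p2 → p1): Gödel ¬ of 1 = 0 (operand ≠ 0)
  (p1 → p2): 0.4 ≤ 0.8, so result = 1
  (not (not p2 → p1) → (p1 → p2)): 0 ≤ 1, so result = 1
  (p2 ∧ p2) = min(0.8, 0.8) = 0.8
  not (p2 ∧ p2): Gödel ¬ of 0.8 = 0 (operand ≠ 0)
  ((not (not p2 → p1) → (p1 → p2)) ∨ not (p2 ∧ p2)) = max(1, 0) = 1
  ((p1 → p1) ∨ ((not (not p2 → p1) → (p1 → p2)) ∨ not (p2 ∧ p2))) = max(1, 1) = 1
  Gödel value = 1
Łukasiewicz evaluation:
  (p1 → p1): min(1, 1 − 0.4 + 0.4) = 1
  not p2: Łukasiewicz ¬ gives 1 − 0.8 = 0.2
  (not p2 → p1): min(1, 1 − 0.2 + 0.4) = 1
  not (not p2 → p1): Łukasiewicz ¬ gives 1 − 1 = 0
  (p1 → p2): min(1, 1 − 0.4 + 0.8) = 1
  (not (not p2 → p1) → (p1 → p2)): min(1, 1 − 0 + 1) = 1
  (p2 ∧ p2) = min(0.8, 0.8) = 0.8
  not (p2 ∧ p2): Łukasiewicz ¬ gives 1 − 0.8 = 0.2
  ((not (not p2 → p1) → (p1 → p2)) ∨ not (p2 ∧ p2)) = max(1, 0.2) = 1
  ((p1 → p1) ∨ ((not (not p2 → p1) → (p1 → p2)) ∨ not (p2 ∧ p2))) = max(1, 1) = 1
  Łukasiewicz value = 1
Difference: 1 − 1 = 0.00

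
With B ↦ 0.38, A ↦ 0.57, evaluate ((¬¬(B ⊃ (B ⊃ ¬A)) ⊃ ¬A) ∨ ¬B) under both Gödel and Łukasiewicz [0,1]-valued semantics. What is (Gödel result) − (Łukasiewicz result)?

Gödel evaluation:
  ¬A: Gödel ¬ of 0.57 = 0 (operand ≠ 0)
  (B ⊃ ¬A): 0.38 > 0, so result = 0
  (B ⊃ (B ⊃ ¬A)): 0.38 > 0, so result = 0
  ¬(B ⊃ (B ⊃ ¬A)): Gödel ¬ of 0 = 1 (operand is 0)
  ¬¬(B ⊃ (B ⊃ ¬A)): Gödel ¬ of 1 = 0 (operand ≠ 0)
  ¬A: Gödel ¬ of 0.57 = 0 (operand ≠ 0)
  (¬¬(B ⊃ (B ⊃ ¬A)) ⊃ ¬A): 0 ≤ 0, so result = 1
  ¬B: Gödel ¬ of 0.38 = 0 (operand ≠ 0)
  ((¬¬(B ⊃ (B ⊃ ¬A)) ⊃ ¬A) ∨ ¬B) = max(1, 0) = 1
  Gödel value = 1
Łukasiewicz evaluation:
  ¬A: Łukasiewicz ¬ gives 1 − 0.57 = 0.43
  (B ⊃ ¬A): min(1, 1 − 0.38 + 0.43) = 1
  (B ⊃ (B ⊃ ¬A)): min(1, 1 − 0.38 + 1) = 1
  ¬(B ⊃ (B ⊃ ¬A)): Łukasiewicz ¬ gives 1 − 1 = 0
  ¬¬(B ⊃ (B ⊃ ¬A)): Łukasiewicz ¬ gives 1 − 0 = 1
  ¬A: Łukasiewicz ¬ gives 1 − 0.57 = 0.43
  (¬¬(B ⊃ (B ⊃ ¬A)) ⊃ ¬A): min(1, 1 − 1 + 0.43) = 0.43
  ¬B: Łukasiewicz ¬ gives 1 − 0.38 = 0.62
  ((¬¬(B ⊃ (B ⊃ ¬A)) ⊃ ¬A) ∨ ¬B) = max(0.43, 0.62) = 0.62
  Łukasiewicz value = 0.62
Difference: 1 − 0.62 = 0.38

0.38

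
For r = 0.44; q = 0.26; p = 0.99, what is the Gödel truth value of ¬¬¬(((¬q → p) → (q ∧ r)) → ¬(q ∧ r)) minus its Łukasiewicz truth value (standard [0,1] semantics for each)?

1.00

Gödel evaluation:
  ¬q: Gödel ¬ of 0.26 = 0 (operand ≠ 0)
  (¬q → p): 0 ≤ 0.99, so result = 1
  (q ∧ r) = min(0.26, 0.44) = 0.26
  ((¬q → p) → (q ∧ r)): 1 > 0.26, so result = 0.26
  (q ∧ r) = min(0.26, 0.44) = 0.26
  ¬(q ∧ r): Gödel ¬ of 0.26 = 0 (operand ≠ 0)
  (((¬q → p) → (q ∧ r)) → ¬(q ∧ r)): 0.26 > 0, so result = 0
  ¬(((¬q → p) → (q ∧ r)) → ¬(q ∧ r)): Gödel ¬ of 0 = 1 (operand is 0)
  ¬¬(((¬q → p) → (q ∧ r)) → ¬(q ∧ r)): Gödel ¬ of 1 = 0 (operand ≠ 0)
  ¬¬¬(((¬q → p) → (q ∧ r)) → ¬(q ∧ r)): Gödel ¬ of 0 = 1 (operand is 0)
  Gödel value = 1
Łukasiewicz evaluation:
  ¬q: Łukasiewicz ¬ gives 1 − 0.26 = 0.74
  (¬q → p): min(1, 1 − 0.74 + 0.99) = 1
  (q ∧ r) = min(0.26, 0.44) = 0.26
  ((¬q → p) → (q ∧ r)): min(1, 1 − 1 + 0.26) = 0.26
  (q ∧ r) = min(0.26, 0.44) = 0.26
  ¬(q ∧ r): Łukasiewicz ¬ gives 1 − 0.26 = 0.74
  (((¬q → p) → (q ∧ r)) → ¬(q ∧ r)): min(1, 1 − 0.26 + 0.74) = 1
  ¬(((¬q → p) → (q ∧ r)) → ¬(q ∧ r)): Łukasiewicz ¬ gives 1 − 1 = 0
  ¬¬(((¬q → p) → (q ∧ r)) → ¬(q ∧ r)): Łukasiewicz ¬ gives 1 − 0 = 1
  ¬¬¬(((¬q → p) → (q ∧ r)) → ¬(q ∧ r)): Łukasiewicz ¬ gives 1 − 1 = 0
  Łukasiewicz value = 0
Difference: 1 − 0 = 1.00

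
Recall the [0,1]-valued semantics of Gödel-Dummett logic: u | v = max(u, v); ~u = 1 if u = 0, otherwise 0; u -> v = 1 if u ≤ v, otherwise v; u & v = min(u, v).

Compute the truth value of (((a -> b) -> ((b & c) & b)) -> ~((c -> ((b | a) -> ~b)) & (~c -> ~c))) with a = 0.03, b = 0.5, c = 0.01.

1.00

(a -> b): 0.03 ≤ 0.5, so result = 1
(b & c) = min(0.5, 0.01) = 0.01
((b & c) & b) = min(0.01, 0.5) = 0.01
((a -> b) -> ((b & c) & b)): 1 > 0.01, so result = 0.01
(b | a) = max(0.5, 0.03) = 0.5
~b: Gödel ¬ of 0.5 = 0 (operand ≠ 0)
((b | a) -> ~b): 0.5 > 0, so result = 0
(c -> ((b | a) -> ~b)): 0.01 > 0, so result = 0
~c: Gödel ¬ of 0.01 = 0 (operand ≠ 0)
~c: Gödel ¬ of 0.01 = 0 (operand ≠ 0)
(~c -> ~c): 0 ≤ 0, so result = 1
((c -> ((b | a) -> ~b)) & (~c -> ~c)) = min(0, 1) = 0
~((c -> ((b | a) -> ~b)) & (~c -> ~c)): Gödel ¬ of 0 = 1 (operand is 0)
(((a -> b) -> ((b & c) & b)) -> ~((c -> ((b | a) -> ~b)) & (~c -> ~c))): 0.01 ≤ 1, so result = 1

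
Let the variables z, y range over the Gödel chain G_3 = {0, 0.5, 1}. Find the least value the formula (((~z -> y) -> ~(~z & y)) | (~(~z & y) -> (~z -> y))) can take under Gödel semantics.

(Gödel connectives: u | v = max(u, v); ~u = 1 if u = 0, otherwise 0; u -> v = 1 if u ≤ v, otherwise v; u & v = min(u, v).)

1.00

Every assignment gives 1. For instance at z = 0, y = 0:
  ~z: Gödel ¬ of 0 = 1 (operand is 0)
  (~z -> y): 1 > 0, so result = 0
  ~z: Gödel ¬ of 0 = 1 (operand is 0)
  (~z & y) = min(1, 0) = 0
  ~(~z & y): Gödel ¬ of 0 = 1 (operand is 0)
  ((~z -> y) -> ~(~z & y)): 0 ≤ 1, so result = 1
  ~z: Gödel ¬ of 0 = 1 (operand is 0)
  (~z & y) = min(1, 0) = 0
  ~(~z & y): Gödel ¬ of 0 = 1 (operand is 0)
  ~z: Gödel ¬ of 0 = 1 (operand is 0)
  (~z -> y): 1 > 0, so result = 0
  (~(~z & y) -> (~z -> y)): 1 > 0, so result = 0
  (((~z -> y) -> ~(~z & y)) | (~(~z & y) -> (~z -> y))) = max(1, 0) = 1
All 9 assignments give value 1 — the formula is a G_3-tautology.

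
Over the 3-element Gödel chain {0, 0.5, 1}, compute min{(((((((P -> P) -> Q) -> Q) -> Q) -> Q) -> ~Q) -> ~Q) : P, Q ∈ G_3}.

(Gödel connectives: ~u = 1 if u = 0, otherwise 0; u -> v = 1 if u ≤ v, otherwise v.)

Every assignment gives 1. For instance at P = 0, Q = 0:
  (P -> P): 0 ≤ 0, so result = 1
  ((P -> P) -> Q): 1 > 0, so result = 0
  (((P -> P) -> Q) -> Q): 0 ≤ 0, so result = 1
  ((((P -> P) -> Q) -> Q) -> Q): 1 > 0, so result = 0
  (((((P -> P) -> Q) -> Q) -> Q) -> Q): 0 ≤ 0, so result = 1
  ~Q: Gödel ¬ of 0 = 1 (operand is 0)
  ((((((P -> P) -> Q) -> Q) -> Q) -> Q) -> ~Q): 1 ≤ 1, so result = 1
  ~Q: Gödel ¬ of 0 = 1 (operand is 0)
  (((((((P -> P) -> Q) -> Q) -> Q) -> Q) -> ~Q) -> ~Q): 1 ≤ 1, so result = 1
All 9 assignments give value 1 — the formula is a G_3-tautology.

1.00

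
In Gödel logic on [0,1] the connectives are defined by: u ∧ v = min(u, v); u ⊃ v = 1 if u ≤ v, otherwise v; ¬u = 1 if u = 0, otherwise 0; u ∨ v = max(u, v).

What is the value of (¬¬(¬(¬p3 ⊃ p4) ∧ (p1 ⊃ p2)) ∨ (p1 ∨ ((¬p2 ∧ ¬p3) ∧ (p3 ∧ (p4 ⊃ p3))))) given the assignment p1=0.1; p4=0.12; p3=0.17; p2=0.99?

¬p3: Gödel ¬ of 0.17 = 0 (operand ≠ 0)
(¬p3 ⊃ p4): 0 ≤ 0.12, so result = 1
¬(¬p3 ⊃ p4): Gödel ¬ of 1 = 0 (operand ≠ 0)
(p1 ⊃ p2): 0.1 ≤ 0.99, so result = 1
(¬(¬p3 ⊃ p4) ∧ (p1 ⊃ p2)) = min(0, 1) = 0
¬(¬(¬p3 ⊃ p4) ∧ (p1 ⊃ p2)): Gödel ¬ of 0 = 1 (operand is 0)
¬¬(¬(¬p3 ⊃ p4) ∧ (p1 ⊃ p2)): Gödel ¬ of 1 = 0 (operand ≠ 0)
¬p2: Gödel ¬ of 0.99 = 0 (operand ≠ 0)
¬p3: Gödel ¬ of 0.17 = 0 (operand ≠ 0)
(¬p2 ∧ ¬p3) = min(0, 0) = 0
(p4 ⊃ p3): 0.12 ≤ 0.17, so result = 1
(p3 ∧ (p4 ⊃ p3)) = min(0.17, 1) = 0.17
((¬p2 ∧ ¬p3) ∧ (p3 ∧ (p4 ⊃ p3))) = min(0, 0.17) = 0
(p1 ∨ ((¬p2 ∧ ¬p3) ∧ (p3 ∧ (p4 ⊃ p3)))) = max(0.1, 0) = 0.1
(¬¬(¬(¬p3 ⊃ p4) ∧ (p1 ⊃ p2)) ∨ (p1 ∨ ((¬p2 ∧ ¬p3) ∧ (p3 ∧ (p4 ⊃ p3))))) = max(0, 0.1) = 0.1

0.10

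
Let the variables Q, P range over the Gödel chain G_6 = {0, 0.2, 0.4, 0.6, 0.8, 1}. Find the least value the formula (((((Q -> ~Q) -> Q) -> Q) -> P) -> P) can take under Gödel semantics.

The minimum is attained at Q = 0.2, P = 0.2:
  ~Q: Gödel ¬ of 0.2 = 0 (operand ≠ 0)
  (Q -> ~Q): 0.2 > 0, so result = 0
  ((Q -> ~Q) -> Q): 0 ≤ 0.2, so result = 1
  (((Q -> ~Q) -> Q) -> Q): 1 > 0.2, so result = 0.2
  ((((Q -> ~Q) -> Q) -> Q) -> P): 0.2 ≤ 0.2, so result = 1
  (((((Q -> ~Q) -> Q) -> Q) -> P) -> P): 1 > 0.2, so result = 0.2
Checking all 36 assignments confirms none give a value below 0.20.

0.20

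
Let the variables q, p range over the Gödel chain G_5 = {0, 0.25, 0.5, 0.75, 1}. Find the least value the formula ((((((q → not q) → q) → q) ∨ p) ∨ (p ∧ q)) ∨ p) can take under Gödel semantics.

0.25

The minimum is attained at q = 0.25, p = 0:
  not q: Gödel ¬ of 0.25 = 0 (operand ≠ 0)
  (q → not q): 0.25 > 0, so result = 0
  ((q → not q) → q): 0 ≤ 0.25, so result = 1
  (((q → not q) → q) → q): 1 > 0.25, so result = 0.25
  ((((q → not q) → q) → q) ∨ p) = max(0.25, 0) = 0.25
  (p ∧ q) = min(0, 0.25) = 0
  (((((q → not q) → q) → q) ∨ p) ∨ (p ∧ q)) = max(0.25, 0) = 0.25
  ((((((q → not q) → q) → q) ∨ p) ∨ (p ∧ q)) ∨ p) = max(0.25, 0) = 0.25
Checking all 25 assignments confirms none give a value below 0.25.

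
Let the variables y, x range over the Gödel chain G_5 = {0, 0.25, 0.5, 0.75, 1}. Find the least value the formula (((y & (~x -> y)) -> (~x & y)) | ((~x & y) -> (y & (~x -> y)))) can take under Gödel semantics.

1.00

Every assignment gives 1. For instance at y = 0, x = 0:
  ~x: Gödel ¬ of 0 = 1 (operand is 0)
  (~x -> y): 1 > 0, so result = 0
  (y & (~x -> y)) = min(0, 0) = 0
  ~x: Gödel ¬ of 0 = 1 (operand is 0)
  (~x & y) = min(1, 0) = 0
  ((y & (~x -> y)) -> (~x & y)): 0 ≤ 0, so result = 1
  ~x: Gödel ¬ of 0 = 1 (operand is 0)
  (~x & y) = min(1, 0) = 0
  ~x: Gödel ¬ of 0 = 1 (operand is 0)
  (~x -> y): 1 > 0, so result = 0
  (y & (~x -> y)) = min(0, 0) = 0
  ((~x & y) -> (y & (~x -> y))): 0 ≤ 0, so result = 1
  (((y & (~x -> y)) -> (~x & y)) | ((~x & y) -> (y & (~x -> y)))) = max(1, 1) = 1
All 25 assignments give value 1 — the formula is a G_5-tautology.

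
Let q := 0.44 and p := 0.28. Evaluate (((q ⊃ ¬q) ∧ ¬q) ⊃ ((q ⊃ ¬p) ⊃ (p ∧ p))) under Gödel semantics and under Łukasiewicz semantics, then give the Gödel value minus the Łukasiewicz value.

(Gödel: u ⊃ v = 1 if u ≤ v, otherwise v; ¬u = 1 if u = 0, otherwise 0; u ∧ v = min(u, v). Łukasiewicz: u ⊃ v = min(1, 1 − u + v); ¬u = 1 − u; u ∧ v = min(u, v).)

0.28

Gödel evaluation:
  ¬q: Gödel ¬ of 0.44 = 0 (operand ≠ 0)
  (q ⊃ ¬q): 0.44 > 0, so result = 0
  ¬q: Gödel ¬ of 0.44 = 0 (operand ≠ 0)
  ((q ⊃ ¬q) ∧ ¬q) = min(0, 0) = 0
  ¬p: Gödel ¬ of 0.28 = 0 (operand ≠ 0)
  (q ⊃ ¬p): 0.44 > 0, so result = 0
  (p ∧ p) = min(0.28, 0.28) = 0.28
  ((q ⊃ ¬p) ⊃ (p ∧ p)): 0 ≤ 0.28, so result = 1
  (((q ⊃ ¬q) ∧ ¬q) ⊃ ((q ⊃ ¬p) ⊃ (p ∧ p))): 0 ≤ 1, so result = 1
  Gödel value = 1
Łukasiewicz evaluation:
  ¬q: Łukasiewicz ¬ gives 1 − 0.44 = 0.56
  (q ⊃ ¬q): min(1, 1 − 0.44 + 0.56) = 1
  ¬q: Łukasiewicz ¬ gives 1 − 0.44 = 0.56
  ((q ⊃ ¬q) ∧ ¬q) = min(1, 0.56) = 0.56
  ¬p: Łukasiewicz ¬ gives 1 − 0.28 = 0.72
  (q ⊃ ¬p): min(1, 1 − 0.44 + 0.72) = 1
  (p ∧ p) = min(0.28, 0.28) = 0.28
  ((q ⊃ ¬p) ⊃ (p ∧ p)): min(1, 1 − 1 + 0.28) = 0.28
  (((q ⊃ ¬q) ∧ ¬q) ⊃ ((q ⊃ ¬p) ⊃ (p ∧ p))): min(1, 1 − 0.56 + 0.28) = 0.72
  Łukasiewicz value = 0.72
Difference: 1 − 0.72 = 0.28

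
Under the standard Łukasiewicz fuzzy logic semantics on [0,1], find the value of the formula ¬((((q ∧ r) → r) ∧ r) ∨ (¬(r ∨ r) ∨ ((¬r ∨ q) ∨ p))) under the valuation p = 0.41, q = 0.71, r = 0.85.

(q ∧ r) = min(0.71, 0.85) = 0.71
((q ∧ r) → r): min(1, 1 − 0.71 + 0.85) = 1
(((q ∧ r) → r) ∧ r) = min(1, 0.85) = 0.85
(r ∨ r) = max(0.85, 0.85) = 0.85
¬(r ∨ r): Łukasiewicz ¬ gives 1 − 0.85 = 0.15
¬r: Łukasiewicz ¬ gives 1 − 0.85 = 0.15
(¬r ∨ q) = max(0.15, 0.71) = 0.71
((¬r ∨ q) ∨ p) = max(0.71, 0.41) = 0.71
(¬(r ∨ r) ∨ ((¬r ∨ q) ∨ p)) = max(0.15, 0.71) = 0.71
((((q ∧ r) → r) ∧ r) ∨ (¬(r ∨ r) ∨ ((¬r ∨ q) ∨ p))) = max(0.85, 0.71) = 0.85
¬((((q ∧ r) → r) ∧ r) ∨ (¬(r ∨ r) ∨ ((¬r ∨ q) ∨ p))): Łukasiewicz ¬ gives 1 − 0.85 = 0.15

0.15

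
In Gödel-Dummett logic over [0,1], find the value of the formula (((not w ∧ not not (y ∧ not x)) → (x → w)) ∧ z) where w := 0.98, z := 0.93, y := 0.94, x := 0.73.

not w: Gödel ¬ of 0.98 = 0 (operand ≠ 0)
not x: Gödel ¬ of 0.73 = 0 (operand ≠ 0)
(y ∧ not x) = min(0.94, 0) = 0
not (y ∧ not x): Gödel ¬ of 0 = 1 (operand is 0)
not not (y ∧ not x): Gödel ¬ of 1 = 0 (operand ≠ 0)
(not w ∧ not not (y ∧ not x)) = min(0, 0) = 0
(x → w): 0.73 ≤ 0.98, so result = 1
((not w ∧ not not (y ∧ not x)) → (x → w)): 0 ≤ 1, so result = 1
(((not w ∧ not not (y ∧ not x)) → (x → w)) ∧ z) = min(1, 0.93) = 0.93

0.93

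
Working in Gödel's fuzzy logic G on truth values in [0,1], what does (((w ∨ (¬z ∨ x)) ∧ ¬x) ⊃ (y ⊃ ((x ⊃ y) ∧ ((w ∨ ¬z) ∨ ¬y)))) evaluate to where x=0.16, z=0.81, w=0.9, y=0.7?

¬z: Gödel ¬ of 0.81 = 0 (operand ≠ 0)
(¬z ∨ x) = max(0, 0.16) = 0.16
(w ∨ (¬z ∨ x)) = max(0.9, 0.16) = 0.9
¬x: Gödel ¬ of 0.16 = 0 (operand ≠ 0)
((w ∨ (¬z ∨ x)) ∧ ¬x) = min(0.9, 0) = 0
(x ⊃ y): 0.16 ≤ 0.7, so result = 1
¬z: Gödel ¬ of 0.81 = 0 (operand ≠ 0)
(w ∨ ¬z) = max(0.9, 0) = 0.9
¬y: Gödel ¬ of 0.7 = 0 (operand ≠ 0)
((w ∨ ¬z) ∨ ¬y) = max(0.9, 0) = 0.9
((x ⊃ y) ∧ ((w ∨ ¬z) ∨ ¬y)) = min(1, 0.9) = 0.9
(y ⊃ ((x ⊃ y) ∧ ((w ∨ ¬z) ∨ ¬y))): 0.7 ≤ 0.9, so result = 1
(((w ∨ (¬z ∨ x)) ∧ ¬x) ⊃ (y ⊃ ((x ⊃ y) ∧ ((w ∨ ¬z) ∨ ¬y)))): 0 ≤ 1, so result = 1

1.00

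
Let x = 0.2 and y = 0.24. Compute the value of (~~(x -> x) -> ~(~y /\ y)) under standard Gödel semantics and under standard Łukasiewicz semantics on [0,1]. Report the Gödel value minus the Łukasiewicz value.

Gödel evaluation:
  (x -> x): 0.2 ≤ 0.2, so result = 1
  ~(x -> x): Gödel ¬ of 1 = 0 (operand ≠ 0)
  ~~(x -> x): Gödel ¬ of 0 = 1 (operand is 0)
  ~y: Gödel ¬ of 0.24 = 0 (operand ≠ 0)
  (~y /\ y) = min(0, 0.24) = 0
  ~(~y /\ y): Gödel ¬ of 0 = 1 (operand is 0)
  (~~(x -> x) -> ~(~y /\ y)): 1 ≤ 1, so result = 1
  Gödel value = 1
Łukasiewicz evaluation:
  (x -> x): min(1, 1 − 0.2 + 0.2) = 1
  ~(x -> x): Łukasiewicz ¬ gives 1 − 1 = 0
  ~~(x -> x): Łukasiewicz ¬ gives 1 − 0 = 1
  ~y: Łukasiewicz ¬ gives 1 − 0.24 = 0.76
  (~y /\ y) = min(0.76, 0.24) = 0.24
  ~(~y /\ y): Łukasiewicz ¬ gives 1 − 0.24 = 0.76
  (~~(x -> x) -> ~(~y /\ y)): min(1, 1 − 1 + 0.76) = 0.76
  Łukasiewicz value = 0.76
Difference: 1 − 0.76 = 0.24

0.24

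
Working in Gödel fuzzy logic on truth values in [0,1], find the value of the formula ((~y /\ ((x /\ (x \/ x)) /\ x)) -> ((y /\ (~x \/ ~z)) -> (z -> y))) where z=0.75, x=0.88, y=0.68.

1.00

~y: Gödel ¬ of 0.68 = 0 (operand ≠ 0)
(x \/ x) = max(0.88, 0.88) = 0.88
(x /\ (x \/ x)) = min(0.88, 0.88) = 0.88
((x /\ (x \/ x)) /\ x) = min(0.88, 0.88) = 0.88
(~y /\ ((x /\ (x \/ x)) /\ x)) = min(0, 0.88) = 0
~x: Gödel ¬ of 0.88 = 0 (operand ≠ 0)
~z: Gödel ¬ of 0.75 = 0 (operand ≠ 0)
(~x \/ ~z) = max(0, 0) = 0
(y /\ (~x \/ ~z)) = min(0.68, 0) = 0
(z -> y): 0.75 > 0.68, so result = 0.68
((y /\ (~x \/ ~z)) -> (z -> y)): 0 ≤ 0.68, so result = 1
((~y /\ ((x /\ (x \/ x)) /\ x)) -> ((y /\ (~x \/ ~z)) -> (z -> y))): 0 ≤ 1, so result = 1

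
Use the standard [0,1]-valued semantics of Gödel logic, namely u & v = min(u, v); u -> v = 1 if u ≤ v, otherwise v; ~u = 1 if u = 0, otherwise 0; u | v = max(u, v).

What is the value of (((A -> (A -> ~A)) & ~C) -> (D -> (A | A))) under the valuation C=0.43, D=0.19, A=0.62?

~A: Gödel ¬ of 0.62 = 0 (operand ≠ 0)
(A -> ~A): 0.62 > 0, so result = 0
(A -> (A -> ~A)): 0.62 > 0, so result = 0
~C: Gödel ¬ of 0.43 = 0 (operand ≠ 0)
((A -> (A -> ~A)) & ~C) = min(0, 0) = 0
(A | A) = max(0.62, 0.62) = 0.62
(D -> (A | A)): 0.19 ≤ 0.62, so result = 1
(((A -> (A -> ~A)) & ~C) -> (D -> (A | A))): 0 ≤ 1, so result = 1

1.00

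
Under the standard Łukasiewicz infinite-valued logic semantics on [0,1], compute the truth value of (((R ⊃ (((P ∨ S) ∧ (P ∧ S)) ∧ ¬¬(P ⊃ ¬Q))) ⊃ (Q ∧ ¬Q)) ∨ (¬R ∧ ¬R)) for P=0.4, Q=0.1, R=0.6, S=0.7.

(P ∨ S) = max(0.4, 0.7) = 0.7
(P ∧ S) = min(0.4, 0.7) = 0.4
((P ∨ S) ∧ (P ∧ S)) = min(0.7, 0.4) = 0.4
¬Q: Łukasiewicz ¬ gives 1 − 0.1 = 0.9
(P ⊃ ¬Q): min(1, 1 − 0.4 + 0.9) = 1
¬(P ⊃ ¬Q): Łukasiewicz ¬ gives 1 − 1 = 0
¬¬(P ⊃ ¬Q): Łukasiewicz ¬ gives 1 − 0 = 1
(((P ∨ S) ∧ (P ∧ S)) ∧ ¬¬(P ⊃ ¬Q)) = min(0.4, 1) = 0.4
(R ⊃ (((P ∨ S) ∧ (P ∧ S)) ∧ ¬¬(P ⊃ ¬Q))): min(1, 1 − 0.6 + 0.4) = 0.8
¬Q: Łukasiewicz ¬ gives 1 − 0.1 = 0.9
(Q ∧ ¬Q) = min(0.1, 0.9) = 0.1
((R ⊃ (((P ∨ S) ∧ (P ∧ S)) ∧ ¬¬(P ⊃ ¬Q))) ⊃ (Q ∧ ¬Q)): min(1, 1 − 0.8 + 0.1) = 0.3
¬R: Łukasiewicz ¬ gives 1 − 0.6 = 0.4
¬R: Łukasiewicz ¬ gives 1 − 0.6 = 0.4
(¬R ∧ ¬R) = min(0.4, 0.4) = 0.4
(((R ⊃ (((P ∨ S) ∧ (P ∧ S)) ∧ ¬¬(P ⊃ ¬Q))) ⊃ (Q ∧ ¬Q)) ∨ (¬R ∧ ¬R)) = max(0.3, 0.4) = 0.4

0.40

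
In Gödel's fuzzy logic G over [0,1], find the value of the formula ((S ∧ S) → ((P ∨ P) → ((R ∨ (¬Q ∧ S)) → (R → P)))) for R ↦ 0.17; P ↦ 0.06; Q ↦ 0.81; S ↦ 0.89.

(S ∧ S) = min(0.89, 0.89) = 0.89
(P ∨ P) = max(0.06, 0.06) = 0.06
¬Q: Gödel ¬ of 0.81 = 0 (operand ≠ 0)
(¬Q ∧ S) = min(0, 0.89) = 0
(R ∨ (¬Q ∧ S)) = max(0.17, 0) = 0.17
(R → P): 0.17 > 0.06, so result = 0.06
((R ∨ (¬Q ∧ S)) → (R → P)): 0.17 > 0.06, so result = 0.06
((P ∨ P) → ((R ∨ (¬Q ∧ S)) → (R → P))): 0.06 ≤ 0.06, so result = 1
((S ∧ S) → ((P ∨ P) → ((R ∨ (¬Q ∧ S)) → (R → P)))): 0.89 ≤ 1, so result = 1

1.00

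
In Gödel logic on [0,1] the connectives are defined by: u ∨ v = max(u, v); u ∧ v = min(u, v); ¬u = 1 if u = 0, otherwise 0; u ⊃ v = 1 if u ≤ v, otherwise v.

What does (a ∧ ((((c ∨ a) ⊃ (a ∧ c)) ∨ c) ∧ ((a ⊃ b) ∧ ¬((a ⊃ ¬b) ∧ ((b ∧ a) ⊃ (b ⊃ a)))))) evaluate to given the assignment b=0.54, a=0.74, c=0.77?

0.54

(c ∨ a) = max(0.77, 0.74) = 0.77
(a ∧ c) = min(0.74, 0.77) = 0.74
((c ∨ a) ⊃ (a ∧ c)): 0.77 > 0.74, so result = 0.74
(((c ∨ a) ⊃ (a ∧ c)) ∨ c) = max(0.74, 0.77) = 0.77
(a ⊃ b): 0.74 > 0.54, so result = 0.54
¬b: Gödel ¬ of 0.54 = 0 (operand ≠ 0)
(a ⊃ ¬b): 0.74 > 0, so result = 0
(b ∧ a) = min(0.54, 0.74) = 0.54
(b ⊃ a): 0.54 ≤ 0.74, so result = 1
((b ∧ a) ⊃ (b ⊃ a)): 0.54 ≤ 1, so result = 1
((a ⊃ ¬b) ∧ ((b ∧ a) ⊃ (b ⊃ a))) = min(0, 1) = 0
¬((a ⊃ ¬b) ∧ ((b ∧ a) ⊃ (b ⊃ a))): Gödel ¬ of 0 = 1 (operand is 0)
((a ⊃ b) ∧ ¬((a ⊃ ¬b) ∧ ((b ∧ a) ⊃ (b ⊃ a)))) = min(0.54, 1) = 0.54
((((c ∨ a) ⊃ (a ∧ c)) ∨ c) ∧ ((a ⊃ b) ∧ ¬((a ⊃ ¬b) ∧ ((b ∧ a) ⊃ (b ⊃ a))))) = min(0.77, 0.54) = 0.54
(a ∧ ((((c ∨ a) ⊃ (a ∧ c)) ∨ c) ∧ ((a ⊃ b) ∧ ¬((a ⊃ ¬b) ∧ ((b ∧ a) ⊃ (b ⊃ a)))))) = min(0.74, 0.54) = 0.54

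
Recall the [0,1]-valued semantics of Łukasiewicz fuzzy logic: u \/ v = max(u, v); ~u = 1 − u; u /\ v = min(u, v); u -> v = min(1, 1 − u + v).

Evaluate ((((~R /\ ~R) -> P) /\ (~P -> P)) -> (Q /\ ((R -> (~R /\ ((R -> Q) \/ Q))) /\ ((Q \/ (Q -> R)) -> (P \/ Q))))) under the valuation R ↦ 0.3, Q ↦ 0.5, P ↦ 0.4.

0.80

~R: Łukasiewicz ¬ gives 1 − 0.3 = 0.7
~R: Łukasiewicz ¬ gives 1 − 0.3 = 0.7
(~R /\ ~R) = min(0.7, 0.7) = 0.7
((~R /\ ~R) -> P): min(1, 1 − 0.7 + 0.4) = 0.7
~P: Łukasiewicz ¬ gives 1 − 0.4 = 0.6
(~P -> P): min(1, 1 − 0.6 + 0.4) = 0.8
(((~R /\ ~R) -> P) /\ (~P -> P)) = min(0.7, 0.8) = 0.7
~R: Łukasiewicz ¬ gives 1 − 0.3 = 0.7
(R -> Q): min(1, 1 − 0.3 + 0.5) = 1
((R -> Q) \/ Q) = max(1, 0.5) = 1
(~R /\ ((R -> Q) \/ Q)) = min(0.7, 1) = 0.7
(R -> (~R /\ ((R -> Q) \/ Q))): min(1, 1 − 0.3 + 0.7) = 1
(Q -> R): min(1, 1 − 0.5 + 0.3) = 0.8
(Q \/ (Q -> R)) = max(0.5, 0.8) = 0.8
(P \/ Q) = max(0.4, 0.5) = 0.5
((Q \/ (Q -> R)) -> (P \/ Q)): min(1, 1 − 0.8 + 0.5) = 0.7
((R -> (~R /\ ((R -> Q) \/ Q))) /\ ((Q \/ (Q -> R)) -> (P \/ Q))) = min(1, 0.7) = 0.7
(Q /\ ((R -> (~R /\ ((R -> Q) \/ Q))) /\ ((Q \/ (Q -> R)) -> (P \/ Q)))) = min(0.5, 0.7) = 0.5
((((~R /\ ~R) -> P) /\ (~P -> P)) -> (Q /\ ((R -> (~R /\ ((R -> Q) \/ Q))) /\ ((Q \/ (Q -> R)) -> (P \/ Q))))): min(1, 1 − 0.7 + 0.5) = 0.8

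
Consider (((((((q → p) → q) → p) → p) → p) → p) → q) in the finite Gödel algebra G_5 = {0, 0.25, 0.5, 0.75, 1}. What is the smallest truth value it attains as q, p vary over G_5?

0.00

The minimum is attained at q = 0, p = 0.25:
  (q → p): 0 ≤ 0.25, so result = 1
  ((q → p) → q): 1 > 0, so result = 0
  (((q → p) → q) → p): 0 ≤ 0.25, so result = 1
  ((((q → p) → q) → p) → p): 1 > 0.25, so result = 0.25
  (((((q → p) → q) → p) → p) → p): 0.25 ≤ 0.25, so result = 1
  ((((((q → p) → q) → p) → p) → p) → p): 1 > 0.25, so result = 0.25
  (((((((q → p) → q) → p) → p) → p) → p) → q): 0.25 > 0, so result = 0
Checking all 25 assignments confirms none give a value below 0.00.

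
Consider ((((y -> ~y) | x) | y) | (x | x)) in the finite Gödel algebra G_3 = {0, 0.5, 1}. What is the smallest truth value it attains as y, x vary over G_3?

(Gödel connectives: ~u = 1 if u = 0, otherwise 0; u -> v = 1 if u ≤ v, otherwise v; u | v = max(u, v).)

0.50

The minimum is attained at y = 0.5, x = 0:
  ~y: Gödel ¬ of 0.5 = 0 (operand ≠ 0)
  (y -> ~y): 0.5 > 0, so result = 0
  ((y -> ~y) | x) = max(0, 0) = 0
  (((y -> ~y) | x) | y) = max(0, 0.5) = 0.5
  (x | x) = max(0, 0) = 0
  ((((y -> ~y) | x) | y) | (x | x)) = max(0.5, 0) = 0.5
Checking all 9 assignments confirms none give a value below 0.50.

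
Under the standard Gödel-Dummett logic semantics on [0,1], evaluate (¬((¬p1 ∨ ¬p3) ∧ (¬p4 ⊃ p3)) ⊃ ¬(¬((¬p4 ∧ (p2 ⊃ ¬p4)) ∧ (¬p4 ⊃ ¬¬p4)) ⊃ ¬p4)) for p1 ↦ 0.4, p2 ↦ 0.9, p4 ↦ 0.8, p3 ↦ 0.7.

1.00

¬p1: Gödel ¬ of 0.4 = 0 (operand ≠ 0)
¬p3: Gödel ¬ of 0.7 = 0 (operand ≠ 0)
(¬p1 ∨ ¬p3) = max(0, 0) = 0
¬p4: Gödel ¬ of 0.8 = 0 (operand ≠ 0)
(¬p4 ⊃ p3): 0 ≤ 0.7, so result = 1
((¬p1 ∨ ¬p3) ∧ (¬p4 ⊃ p3)) = min(0, 1) = 0
¬((¬p1 ∨ ¬p3) ∧ (¬p4 ⊃ p3)): Gödel ¬ of 0 = 1 (operand is 0)
¬p4: Gödel ¬ of 0.8 = 0 (operand ≠ 0)
¬p4: Gödel ¬ of 0.8 = 0 (operand ≠ 0)
(p2 ⊃ ¬p4): 0.9 > 0, so result = 0
(¬p4 ∧ (p2 ⊃ ¬p4)) = min(0, 0) = 0
¬p4: Gödel ¬ of 0.8 = 0 (operand ≠ 0)
¬p4: Gödel ¬ of 0.8 = 0 (operand ≠ 0)
¬¬p4: Gödel ¬ of 0 = 1 (operand is 0)
(¬p4 ⊃ ¬¬p4): 0 ≤ 1, so result = 1
((¬p4 ∧ (p2 ⊃ ¬p4)) ∧ (¬p4 ⊃ ¬¬p4)) = min(0, 1) = 0
¬((¬p4 ∧ (p2 ⊃ ¬p4)) ∧ (¬p4 ⊃ ¬¬p4)): Gödel ¬ of 0 = 1 (operand is 0)
¬p4: Gödel ¬ of 0.8 = 0 (operand ≠ 0)
(¬((¬p4 ∧ (p2 ⊃ ¬p4)) ∧ (¬p4 ⊃ ¬¬p4)) ⊃ ¬p4): 1 > 0, so result = 0
¬(¬((¬p4 ∧ (p2 ⊃ ¬p4)) ∧ (¬p4 ⊃ ¬¬p4)) ⊃ ¬p4): Gödel ¬ of 0 = 1 (operand is 0)
(¬((¬p1 ∨ ¬p3) ∧ (¬p4 ⊃ p3)) ⊃ ¬(¬((¬p4 ∧ (p2 ⊃ ¬p4)) ∧ (¬p4 ⊃ ¬¬p4)) ⊃ ¬p4)): 1 ≤ 1, so result = 1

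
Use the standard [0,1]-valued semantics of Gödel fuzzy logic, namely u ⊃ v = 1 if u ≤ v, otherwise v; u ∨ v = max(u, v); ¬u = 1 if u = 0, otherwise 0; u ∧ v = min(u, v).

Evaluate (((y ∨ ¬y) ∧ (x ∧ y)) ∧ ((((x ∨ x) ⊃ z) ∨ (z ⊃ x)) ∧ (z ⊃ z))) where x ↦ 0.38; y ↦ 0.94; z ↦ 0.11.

¬y: Gödel ¬ of 0.94 = 0 (operand ≠ 0)
(y ∨ ¬y) = max(0.94, 0) = 0.94
(x ∧ y) = min(0.38, 0.94) = 0.38
((y ∨ ¬y) ∧ (x ∧ y)) = min(0.94, 0.38) = 0.38
(x ∨ x) = max(0.38, 0.38) = 0.38
((x ∨ x) ⊃ z): 0.38 > 0.11, so result = 0.11
(z ⊃ x): 0.11 ≤ 0.38, so result = 1
(((x ∨ x) ⊃ z) ∨ (z ⊃ x)) = max(0.11, 1) = 1
(z ⊃ z): 0.11 ≤ 0.11, so result = 1
((((x ∨ x) ⊃ z) ∨ (z ⊃ x)) ∧ (z ⊃ z)) = min(1, 1) = 1
(((y ∨ ¬y) ∧ (x ∧ y)) ∧ ((((x ∨ x) ⊃ z) ∨ (z ⊃ x)) ∧ (z ⊃ z))) = min(0.38, 1) = 0.38

0.38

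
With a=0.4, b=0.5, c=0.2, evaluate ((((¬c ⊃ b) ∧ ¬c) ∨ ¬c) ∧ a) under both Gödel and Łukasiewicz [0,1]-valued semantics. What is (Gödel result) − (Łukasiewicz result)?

Gödel evaluation:
  ¬c: Gödel ¬ of 0.2 = 0 (operand ≠ 0)
  (¬c ⊃ b): 0 ≤ 0.5, so result = 1
  ¬c: Gödel ¬ of 0.2 = 0 (operand ≠ 0)
  ((¬c ⊃ b) ∧ ¬c) = min(1, 0) = 0
  ¬c: Gödel ¬ of 0.2 = 0 (operand ≠ 0)
  (((¬c ⊃ b) ∧ ¬c) ∨ ¬c) = max(0, 0) = 0
  ((((¬c ⊃ b) ∧ ¬c) ∨ ¬c) ∧ a) = min(0, 0.4) = 0
  Gödel value = 0
Łukasiewicz evaluation:
  ¬c: Łukasiewicz ¬ gives 1 − 0.2 = 0.8
  (¬c ⊃ b): min(1, 1 − 0.8 + 0.5) = 0.7
  ¬c: Łukasiewicz ¬ gives 1 − 0.2 = 0.8
  ((¬c ⊃ b) ∧ ¬c) = min(0.7, 0.8) = 0.7
  ¬c: Łukasiewicz ¬ gives 1 − 0.2 = 0.8
  (((¬c ⊃ b) ∧ ¬c) ∨ ¬c) = max(0.7, 0.8) = 0.8
  ((((¬c ⊃ b) ∧ ¬c) ∨ ¬c) ∧ a) = min(0.8, 0.4) = 0.4
  Łukasiewicz value = 0.4
Difference: 0 − 0.4 = -0.40

-0.40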